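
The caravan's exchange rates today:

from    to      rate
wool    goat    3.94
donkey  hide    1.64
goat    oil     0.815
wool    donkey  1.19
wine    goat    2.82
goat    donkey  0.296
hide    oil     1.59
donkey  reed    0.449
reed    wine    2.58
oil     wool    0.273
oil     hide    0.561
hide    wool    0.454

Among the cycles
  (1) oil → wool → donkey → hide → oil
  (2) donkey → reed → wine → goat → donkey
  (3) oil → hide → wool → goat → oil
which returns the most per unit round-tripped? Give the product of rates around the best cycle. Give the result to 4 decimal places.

(1) 0.273 × 1.19 × 1.64 × 1.59 = 0.84713
(2) 0.449 × 2.58 × 2.82 × 0.296 = 0.96696
(3) 0.561 × 0.454 × 3.94 × 0.815 = 0.81785
Highest is cycle (2) at 0.9670 (≤1, no arbitrage).

0.9670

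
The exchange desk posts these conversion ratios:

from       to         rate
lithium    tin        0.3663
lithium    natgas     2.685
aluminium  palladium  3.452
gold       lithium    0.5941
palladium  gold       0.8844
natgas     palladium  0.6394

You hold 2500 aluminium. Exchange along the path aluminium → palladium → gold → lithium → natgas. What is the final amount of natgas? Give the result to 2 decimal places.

2500 aluminium × 3.452 = 8630 palladium
8630 palladium × 0.8844 = 7632.372 gold
7632.372 gold × 0.5941 = 4534.3922052 lithium
4534.3922052 lithium × 2.685 = 12174.843070962 natgas

12174.84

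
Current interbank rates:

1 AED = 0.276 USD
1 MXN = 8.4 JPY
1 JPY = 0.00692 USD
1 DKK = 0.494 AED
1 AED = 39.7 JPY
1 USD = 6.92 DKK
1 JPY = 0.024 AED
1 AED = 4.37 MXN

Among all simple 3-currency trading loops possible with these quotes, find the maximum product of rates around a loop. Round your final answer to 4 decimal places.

USD→DKK→AED→USD: 6.92 × 0.494 × 0.276 = 0.94350
MXN→JPY→AED→MXN: 8.4 × 0.024 × 4.37 = 0.88099
Maximum is USD→DKK→AED→USD at 0.9435; no arbitrage — every cycle loses value.

0.9435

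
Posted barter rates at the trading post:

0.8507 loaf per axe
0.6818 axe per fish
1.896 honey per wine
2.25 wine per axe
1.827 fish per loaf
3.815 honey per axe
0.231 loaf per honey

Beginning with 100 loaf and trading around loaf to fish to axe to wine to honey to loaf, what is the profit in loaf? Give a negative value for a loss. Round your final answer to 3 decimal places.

22.752

100 loaf × 1.827 = 182.7 fish
182.7 fish × 0.6818 = 124.56486 axe
124.56486 axe × 2.25 = 280.270935 wine
280.270935 wine × 1.896 = 531.39369276 honey
531.39369276 honey × 0.231 = 122.75194302756 loaf
Net change: 122.75194302756 − 100 = 22.75194302756 loaf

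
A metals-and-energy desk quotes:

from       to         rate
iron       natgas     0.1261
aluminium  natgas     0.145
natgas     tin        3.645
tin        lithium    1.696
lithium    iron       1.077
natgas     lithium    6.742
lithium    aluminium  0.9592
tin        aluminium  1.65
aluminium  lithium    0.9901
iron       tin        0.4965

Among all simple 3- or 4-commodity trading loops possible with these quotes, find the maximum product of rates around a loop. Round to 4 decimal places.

0.9377

aluminium→natgas→lithium→aluminium: 0.145 × 6.742 × 0.9592 = 0.93770
lithium→iron→natgas→lithium: 1.077 × 0.1261 × 6.742 = 0.91563
tin→lithium→iron→tin: 1.696 × 1.077 × 0.4965 = 0.90690
tin→aluminium→lithium→iron→tin: 1.65 × 0.9901 × 1.077 × 0.4965 = 0.87357
tin→aluminium→natgas→tin: 1.65 × 0.145 × 3.645 = 0.87207
tin→lithium→aluminium→natgas→tin: 1.696 × 0.9592 × 0.145 × 3.645 = 0.85981
tin→lithium→iron→natgas→tin: 1.696 × 1.077 × 0.1261 × 3.645 = 0.83956
Maximum is aluminium→natgas→lithium→aluminium at 0.9377; no arbitrage — every cycle loses value.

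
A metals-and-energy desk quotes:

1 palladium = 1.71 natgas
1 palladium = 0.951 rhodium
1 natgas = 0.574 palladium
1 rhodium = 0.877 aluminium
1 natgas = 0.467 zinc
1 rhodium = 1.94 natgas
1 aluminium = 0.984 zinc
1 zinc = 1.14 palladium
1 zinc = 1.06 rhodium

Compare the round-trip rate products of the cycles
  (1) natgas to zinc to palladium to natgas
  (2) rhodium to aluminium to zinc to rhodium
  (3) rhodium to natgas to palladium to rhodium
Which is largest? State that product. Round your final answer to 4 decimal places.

(1) 0.467 × 1.14 × 1.71 = 0.91037
(2) 0.877 × 0.984 × 1.06 = 0.91475
(3) 1.94 × 0.574 × 0.951 = 1.05900
Highest is cycle (3) at 1.0590 (>1, arbitrage).

1.0590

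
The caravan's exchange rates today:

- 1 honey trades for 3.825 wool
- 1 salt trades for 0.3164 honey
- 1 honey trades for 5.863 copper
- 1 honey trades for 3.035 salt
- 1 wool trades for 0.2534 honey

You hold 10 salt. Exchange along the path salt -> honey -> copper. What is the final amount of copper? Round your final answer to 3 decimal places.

18.551

10 salt × 0.3164 = 3.164 honey
3.164 honey × 5.863 = 18.550532 copper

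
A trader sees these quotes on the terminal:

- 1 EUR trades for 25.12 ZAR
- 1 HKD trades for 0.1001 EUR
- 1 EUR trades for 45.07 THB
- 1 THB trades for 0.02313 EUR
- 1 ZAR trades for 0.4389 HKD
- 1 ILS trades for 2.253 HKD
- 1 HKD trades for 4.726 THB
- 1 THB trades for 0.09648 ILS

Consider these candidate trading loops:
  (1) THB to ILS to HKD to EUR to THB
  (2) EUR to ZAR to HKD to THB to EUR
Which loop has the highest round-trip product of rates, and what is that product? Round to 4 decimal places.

(1) 0.09648 × 2.253 × 0.1001 × 45.07 = 0.98066
(2) 25.12 × 0.4389 × 4.726 × 0.02313 = 1.20519
Highest is cycle (2) at 1.2052 (>1, arbitrage).

1.2052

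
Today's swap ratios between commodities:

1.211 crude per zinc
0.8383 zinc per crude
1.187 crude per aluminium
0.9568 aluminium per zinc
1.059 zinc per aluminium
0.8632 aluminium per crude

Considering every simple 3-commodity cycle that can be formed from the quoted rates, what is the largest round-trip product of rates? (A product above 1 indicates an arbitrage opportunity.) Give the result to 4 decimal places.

1.1070

aluminium→zinc→crude→aluminium: 1.059 × 1.211 × 0.8632 = 1.10701
aluminium→crude→zinc→aluminium: 1.187 × 0.8383 × 0.9568 = 0.95208
Maximum is aluminium→zinc→crude→aluminium at 1.1070; arbitrage exists.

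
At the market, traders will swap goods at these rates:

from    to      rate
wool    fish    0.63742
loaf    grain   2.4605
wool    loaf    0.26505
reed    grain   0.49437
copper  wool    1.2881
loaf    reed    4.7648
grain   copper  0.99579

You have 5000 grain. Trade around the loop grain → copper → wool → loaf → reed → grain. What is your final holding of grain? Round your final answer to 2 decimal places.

4004.16

5000 grain × 0.99579 = 4978.95 copper
4978.95 copper × 1.2881 = 6413.385495 wool
6413.385495 wool × 0.26505 = 1699.86782544975 loaf
1699.86782544975 loaf × 4.7648 = 8099.5302147029688 reed
8099.5302147029688 reed × 0.49437 = 4004.164752242706685656 grain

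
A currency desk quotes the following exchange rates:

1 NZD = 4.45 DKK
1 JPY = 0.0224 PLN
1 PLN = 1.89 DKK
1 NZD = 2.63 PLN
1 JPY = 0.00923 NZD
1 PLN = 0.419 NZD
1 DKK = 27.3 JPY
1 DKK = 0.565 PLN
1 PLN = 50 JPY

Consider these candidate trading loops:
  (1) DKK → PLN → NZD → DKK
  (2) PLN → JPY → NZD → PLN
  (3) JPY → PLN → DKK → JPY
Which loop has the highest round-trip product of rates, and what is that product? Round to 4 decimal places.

1.2137

(1) 0.565 × 0.419 × 4.45 = 1.05347
(2) 50 × 0.00923 × 2.63 = 1.21375
(3) 0.0224 × 1.89 × 27.3 = 1.15577
Highest is cycle (2) at 1.2137 (>1, arbitrage).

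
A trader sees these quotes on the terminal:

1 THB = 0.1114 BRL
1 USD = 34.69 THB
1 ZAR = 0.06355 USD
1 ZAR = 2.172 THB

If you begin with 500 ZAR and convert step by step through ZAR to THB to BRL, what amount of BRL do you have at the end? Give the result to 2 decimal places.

120.98

500 ZAR × 2.172 = 1086 THB
1086 THB × 0.1114 = 120.9804 BRL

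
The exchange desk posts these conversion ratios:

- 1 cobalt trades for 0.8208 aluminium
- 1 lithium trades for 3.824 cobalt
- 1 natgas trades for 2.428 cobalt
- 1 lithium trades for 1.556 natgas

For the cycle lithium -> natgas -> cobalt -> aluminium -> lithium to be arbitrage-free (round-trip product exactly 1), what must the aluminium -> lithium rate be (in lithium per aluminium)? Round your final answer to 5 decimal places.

0.32248

Known legs of the cycle: 1.556 × 2.428 × 0.8208 = 3.1009561344
For no arbitrage the full-cycle product must be 1, so the missing rate is 1 / 3.1009561344 ≈ 0.3224812.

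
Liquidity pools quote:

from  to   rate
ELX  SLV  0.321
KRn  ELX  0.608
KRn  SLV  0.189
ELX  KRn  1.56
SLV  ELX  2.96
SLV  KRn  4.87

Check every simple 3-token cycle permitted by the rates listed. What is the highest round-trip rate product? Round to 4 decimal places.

SLV→KRn→ELX→SLV: 4.87 × 0.608 × 0.321 = 0.95047
SLV→ELX→KRn→SLV: 2.96 × 1.56 × 0.189 = 0.87273
Maximum is SLV→KRn→ELX→SLV at 0.9505; no arbitrage — every cycle loses value.

0.9505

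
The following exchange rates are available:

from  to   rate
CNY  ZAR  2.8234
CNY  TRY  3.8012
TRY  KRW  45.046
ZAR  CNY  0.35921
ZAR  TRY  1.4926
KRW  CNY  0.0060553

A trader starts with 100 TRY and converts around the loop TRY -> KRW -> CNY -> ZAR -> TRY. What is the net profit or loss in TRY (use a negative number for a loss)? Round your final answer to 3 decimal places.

100 TRY × 45.046 = 4504.6 KRW
4504.6 KRW × 0.0060553 = 27.27670438 CNY
27.27670438 CNY × 2.8234 = 77.013047146492 ZAR
77.013047146492 ZAR × 1.4926 = 114.9496741708539592 TRY
Net change: 114.9496741708539592 − 100 = 14.9496741708539592 TRY

14.950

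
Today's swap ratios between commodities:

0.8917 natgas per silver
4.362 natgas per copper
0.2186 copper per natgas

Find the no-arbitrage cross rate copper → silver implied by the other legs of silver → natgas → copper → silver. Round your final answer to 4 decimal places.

Known legs of the cycle: 0.8917 × 0.2186 = 0.19492562
For no arbitrage the full-cycle product must be 1, so the missing rate is 1 / 0.19492562 ≈ 5.130162.

5.1302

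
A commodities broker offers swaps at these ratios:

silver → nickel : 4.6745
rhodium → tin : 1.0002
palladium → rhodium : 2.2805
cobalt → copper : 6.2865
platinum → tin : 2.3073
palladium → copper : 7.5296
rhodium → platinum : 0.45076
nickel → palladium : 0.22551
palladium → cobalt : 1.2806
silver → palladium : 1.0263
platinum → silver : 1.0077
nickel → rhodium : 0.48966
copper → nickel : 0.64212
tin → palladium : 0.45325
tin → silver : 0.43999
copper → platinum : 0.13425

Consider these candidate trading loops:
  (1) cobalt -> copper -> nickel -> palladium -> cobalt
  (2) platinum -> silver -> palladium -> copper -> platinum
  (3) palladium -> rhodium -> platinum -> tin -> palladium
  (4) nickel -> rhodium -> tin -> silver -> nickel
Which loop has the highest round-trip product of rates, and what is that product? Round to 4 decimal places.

1.1657

(1) 6.2865 × 0.64212 × 0.22551 × 1.2806 = 1.16575
(2) 1.0077 × 1.0263 × 7.5296 × 0.13425 = 1.04542
(3) 2.2805 × 0.45076 × 2.3073 × 0.45325 = 1.07502
(4) 0.48966 × 1.0002 × 0.43999 × 4.6745 = 1.00730
Highest is cycle (1) at 1.1657 (>1, arbitrage).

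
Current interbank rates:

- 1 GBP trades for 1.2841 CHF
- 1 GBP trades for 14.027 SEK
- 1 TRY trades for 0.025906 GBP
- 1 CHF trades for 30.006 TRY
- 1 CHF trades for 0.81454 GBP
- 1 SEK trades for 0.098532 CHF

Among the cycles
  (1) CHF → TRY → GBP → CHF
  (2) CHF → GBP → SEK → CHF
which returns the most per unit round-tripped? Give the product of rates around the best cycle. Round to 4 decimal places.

(1) 30.006 × 0.025906 × 1.2841 = 0.99818
(2) 0.81454 × 14.027 × 0.098532 = 1.12578
Highest is cycle (2) at 1.1258 (>1, arbitrage).

1.1258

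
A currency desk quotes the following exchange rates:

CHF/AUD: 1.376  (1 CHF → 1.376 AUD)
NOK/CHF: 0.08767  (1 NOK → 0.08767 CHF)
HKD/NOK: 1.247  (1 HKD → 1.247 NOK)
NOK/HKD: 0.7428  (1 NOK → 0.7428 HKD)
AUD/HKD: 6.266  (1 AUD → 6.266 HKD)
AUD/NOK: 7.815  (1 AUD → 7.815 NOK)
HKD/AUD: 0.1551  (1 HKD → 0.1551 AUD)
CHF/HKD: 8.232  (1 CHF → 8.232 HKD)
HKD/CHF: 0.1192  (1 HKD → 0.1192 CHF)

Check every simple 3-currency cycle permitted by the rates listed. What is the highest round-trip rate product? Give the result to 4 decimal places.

AUD→HKD→CHF→AUD: 6.266 × 0.1192 × 1.376 = 1.02774
NOK→CHF→AUD→NOK: 0.08767 × 1.376 × 7.815 = 0.94275
NOK→HKD→AUD→NOK: 0.7428 × 0.1551 × 7.815 = 0.90035
NOK→CHF→HKD→NOK: 0.08767 × 8.232 × 1.247 = 0.89996
Maximum is AUD→HKD→CHF→AUD at 1.0277; arbitrage exists.

1.0277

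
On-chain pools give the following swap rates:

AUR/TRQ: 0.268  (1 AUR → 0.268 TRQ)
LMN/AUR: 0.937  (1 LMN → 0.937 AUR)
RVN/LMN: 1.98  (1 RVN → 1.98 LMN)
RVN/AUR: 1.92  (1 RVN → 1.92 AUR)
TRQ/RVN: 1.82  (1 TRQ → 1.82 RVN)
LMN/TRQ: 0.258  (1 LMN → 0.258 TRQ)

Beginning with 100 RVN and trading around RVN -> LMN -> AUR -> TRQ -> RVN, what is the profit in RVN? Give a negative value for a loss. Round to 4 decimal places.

-9.5078

100 RVN × 1.98 = 198 LMN
198 LMN × 0.937 = 185.526 AUR
185.526 AUR × 0.268 = 49.720968 TRQ
49.720968 TRQ × 1.82 = 90.49216176 RVN
Net change: 90.49216176 − 100 = -9.50783824 RVN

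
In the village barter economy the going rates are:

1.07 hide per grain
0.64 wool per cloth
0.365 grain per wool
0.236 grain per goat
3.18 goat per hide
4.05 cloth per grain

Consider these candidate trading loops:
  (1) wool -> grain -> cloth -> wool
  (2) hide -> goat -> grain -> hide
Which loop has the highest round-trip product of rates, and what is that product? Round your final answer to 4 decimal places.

0.9461

(1) 0.365 × 4.05 × 0.64 = 0.94608
(2) 3.18 × 0.236 × 1.07 = 0.80301
Highest is cycle (1) at 0.9461 (≤1, no arbitrage).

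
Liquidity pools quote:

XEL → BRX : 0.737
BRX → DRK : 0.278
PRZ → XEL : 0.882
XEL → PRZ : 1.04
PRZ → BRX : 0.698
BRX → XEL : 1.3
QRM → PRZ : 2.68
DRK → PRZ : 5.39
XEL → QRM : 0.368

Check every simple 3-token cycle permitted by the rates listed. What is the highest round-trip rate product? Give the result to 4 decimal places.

BRX→DRK→PRZ→BRX: 0.278 × 5.39 × 0.698 = 1.04590
BRX→XEL→PRZ→BRX: 1.3 × 1.04 × 0.698 = 0.94370
QRM→PRZ→XEL→QRM: 2.68 × 0.882 × 0.368 = 0.86986
Maximum is BRX→DRK→PRZ→BRX at 1.0459; arbitrage exists.

1.0459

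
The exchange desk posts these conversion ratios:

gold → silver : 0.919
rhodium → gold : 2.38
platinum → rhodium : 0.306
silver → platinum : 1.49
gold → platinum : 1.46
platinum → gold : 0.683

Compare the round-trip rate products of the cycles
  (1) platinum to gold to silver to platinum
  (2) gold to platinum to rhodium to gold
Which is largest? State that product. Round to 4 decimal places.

1.0633

(1) 0.683 × 0.919 × 1.49 = 0.93524
(2) 1.46 × 0.306 × 2.38 = 1.06329
Highest is cycle (2) at 1.0633 (>1, arbitrage).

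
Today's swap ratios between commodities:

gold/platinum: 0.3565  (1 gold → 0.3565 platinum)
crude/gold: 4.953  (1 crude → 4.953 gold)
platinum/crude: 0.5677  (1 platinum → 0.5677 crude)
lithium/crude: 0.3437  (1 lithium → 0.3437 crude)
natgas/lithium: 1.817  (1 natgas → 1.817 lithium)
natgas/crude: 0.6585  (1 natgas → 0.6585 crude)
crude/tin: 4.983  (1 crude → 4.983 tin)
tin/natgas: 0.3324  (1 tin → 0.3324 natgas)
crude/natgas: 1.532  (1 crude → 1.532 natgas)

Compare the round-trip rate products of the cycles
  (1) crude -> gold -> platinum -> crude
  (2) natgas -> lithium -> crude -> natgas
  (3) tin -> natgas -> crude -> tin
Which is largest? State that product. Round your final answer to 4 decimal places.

(1) 4.953 × 0.3565 × 0.5677 = 1.00241
(2) 1.817 × 0.3437 × 1.532 = 0.95674
(3) 0.3324 × 0.6585 × 4.983 = 1.09071
Highest is cycle (3) at 1.0907 (>1, arbitrage).

1.0907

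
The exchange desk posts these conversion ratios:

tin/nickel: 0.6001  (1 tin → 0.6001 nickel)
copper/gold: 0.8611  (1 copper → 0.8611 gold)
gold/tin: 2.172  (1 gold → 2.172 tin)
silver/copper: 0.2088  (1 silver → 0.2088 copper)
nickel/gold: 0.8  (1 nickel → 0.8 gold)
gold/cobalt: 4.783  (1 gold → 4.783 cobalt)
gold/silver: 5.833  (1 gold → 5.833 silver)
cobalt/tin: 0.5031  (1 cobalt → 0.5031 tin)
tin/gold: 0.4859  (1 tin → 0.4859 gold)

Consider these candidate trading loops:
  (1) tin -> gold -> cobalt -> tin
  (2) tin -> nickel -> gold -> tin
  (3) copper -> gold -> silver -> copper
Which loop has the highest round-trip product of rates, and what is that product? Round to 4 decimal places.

(1) 0.4859 × 4.783 × 0.5031 = 1.16923
(2) 0.6001 × 0.8 × 2.172 = 1.04273
(3) 0.8611 × 5.833 × 0.2088 = 1.04876
Highest is cycle (1) at 1.1692 (>1, arbitrage).

1.1692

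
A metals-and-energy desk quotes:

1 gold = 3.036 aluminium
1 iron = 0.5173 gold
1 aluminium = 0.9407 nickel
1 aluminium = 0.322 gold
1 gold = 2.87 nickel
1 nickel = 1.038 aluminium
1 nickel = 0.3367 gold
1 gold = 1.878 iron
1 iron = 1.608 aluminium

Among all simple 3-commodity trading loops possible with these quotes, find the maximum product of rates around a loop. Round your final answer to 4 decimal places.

0.9724

aluminium→gold→iron→aluminium: 0.322 × 1.878 × 1.608 = 0.97238
aluminium→nickel→gold→aluminium: 0.9407 × 0.3367 × 3.036 = 0.96160
aluminium→gold→nickel→aluminium: 0.322 × 2.87 × 1.038 = 0.95926
Maximum is aluminium→gold→iron→aluminium at 0.9724; no arbitrage — every cycle loses value.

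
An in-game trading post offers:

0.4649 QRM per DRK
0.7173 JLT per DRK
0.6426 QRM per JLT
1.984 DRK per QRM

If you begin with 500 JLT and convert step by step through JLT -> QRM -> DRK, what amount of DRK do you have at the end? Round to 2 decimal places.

637.46

500 JLT × 0.6426 = 321.3 QRM
321.3 QRM × 1.984 = 637.4592 DRK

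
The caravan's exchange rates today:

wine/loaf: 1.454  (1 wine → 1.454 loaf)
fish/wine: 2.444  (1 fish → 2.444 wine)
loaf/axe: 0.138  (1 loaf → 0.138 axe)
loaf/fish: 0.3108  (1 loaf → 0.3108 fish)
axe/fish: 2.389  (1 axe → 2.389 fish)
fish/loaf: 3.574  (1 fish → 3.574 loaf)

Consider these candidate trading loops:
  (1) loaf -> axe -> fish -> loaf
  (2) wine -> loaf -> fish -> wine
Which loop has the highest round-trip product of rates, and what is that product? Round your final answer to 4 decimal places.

1.1783

(1) 0.138 × 2.389 × 3.574 = 1.17828
(2) 1.454 × 0.3108 × 2.444 = 1.10445
Highest is cycle (1) at 1.1783 (>1, arbitrage).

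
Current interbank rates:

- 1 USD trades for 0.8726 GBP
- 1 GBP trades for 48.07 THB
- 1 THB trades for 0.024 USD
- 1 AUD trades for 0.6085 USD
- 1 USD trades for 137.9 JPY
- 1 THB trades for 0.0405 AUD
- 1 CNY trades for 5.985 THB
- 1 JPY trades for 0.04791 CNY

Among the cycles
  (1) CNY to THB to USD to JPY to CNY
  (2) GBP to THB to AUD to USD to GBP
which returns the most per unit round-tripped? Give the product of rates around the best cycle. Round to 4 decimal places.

(1) 5.985 × 0.024 × 137.9 × 0.04791 = 0.94900
(2) 48.07 × 0.0405 × 0.6085 × 0.8726 = 1.03372
Highest is cycle (2) at 1.0337 (>1, arbitrage).

1.0337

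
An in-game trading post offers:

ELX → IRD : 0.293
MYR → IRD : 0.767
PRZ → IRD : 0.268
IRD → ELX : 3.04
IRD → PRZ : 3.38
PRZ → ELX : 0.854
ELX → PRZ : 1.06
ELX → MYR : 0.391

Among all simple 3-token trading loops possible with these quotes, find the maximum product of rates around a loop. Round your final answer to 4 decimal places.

0.9117

IRD→ELX→MYR→IRD: 3.04 × 0.391 × 0.767 = 0.91169
IRD→ELX→PRZ→IRD: 3.04 × 1.06 × 0.268 = 0.86360
IRD→PRZ→ELX→IRD: 3.38 × 0.854 × 0.293 = 0.84575
Maximum is IRD→ELX→MYR→IRD at 0.9117; no arbitrage — every cycle loses value.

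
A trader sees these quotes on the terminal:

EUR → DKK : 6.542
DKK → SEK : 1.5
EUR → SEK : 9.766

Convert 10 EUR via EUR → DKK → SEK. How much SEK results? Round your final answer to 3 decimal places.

10 EUR × 6.542 = 65.42 DKK
65.42 DKK × 1.5 = 98.13 SEK

98.130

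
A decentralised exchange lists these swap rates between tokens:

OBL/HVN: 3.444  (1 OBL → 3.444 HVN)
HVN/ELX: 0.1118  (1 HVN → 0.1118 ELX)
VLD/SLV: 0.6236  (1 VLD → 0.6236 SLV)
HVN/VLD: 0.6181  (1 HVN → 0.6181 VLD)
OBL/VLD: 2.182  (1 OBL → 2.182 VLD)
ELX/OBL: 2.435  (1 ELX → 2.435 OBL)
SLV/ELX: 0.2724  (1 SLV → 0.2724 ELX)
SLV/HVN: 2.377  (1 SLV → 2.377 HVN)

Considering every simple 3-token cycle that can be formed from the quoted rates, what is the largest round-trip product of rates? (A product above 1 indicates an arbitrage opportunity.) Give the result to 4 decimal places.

HVN→ELX→OBL→HVN: 0.1118 × 2.435 × 3.444 = 0.93757
HVN→VLD→SLV→HVN: 0.6181 × 0.6236 × 2.377 = 0.91621
Maximum is HVN→ELX→OBL→HVN at 0.9376; no arbitrage — every cycle loses value.

0.9376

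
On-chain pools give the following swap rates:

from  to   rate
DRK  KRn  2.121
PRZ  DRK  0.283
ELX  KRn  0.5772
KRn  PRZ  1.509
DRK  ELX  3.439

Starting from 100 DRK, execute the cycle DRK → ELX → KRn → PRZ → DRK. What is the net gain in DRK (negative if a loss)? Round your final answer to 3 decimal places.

-15.232

100 DRK × 3.439 = 343.9 ELX
343.9 ELX × 0.5772 = 198.49908 KRn
198.49908 KRn × 1.509 = 299.53511172 PRZ
299.53511172 PRZ × 0.283 = 84.76843661676 DRK
Net change: 84.76843661676 − 100 = -15.23156338324 DRK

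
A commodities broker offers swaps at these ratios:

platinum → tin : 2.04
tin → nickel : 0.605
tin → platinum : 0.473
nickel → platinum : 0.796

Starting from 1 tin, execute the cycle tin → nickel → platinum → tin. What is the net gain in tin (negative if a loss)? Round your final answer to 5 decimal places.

-0.01758

1 tin × 0.605 = 0.605 nickel
0.605 nickel × 0.796 = 0.48158 platinum
0.48158 platinum × 2.04 = 0.9824232 tin
Net change: 0.9824232 − 1 = -0.0175768 tin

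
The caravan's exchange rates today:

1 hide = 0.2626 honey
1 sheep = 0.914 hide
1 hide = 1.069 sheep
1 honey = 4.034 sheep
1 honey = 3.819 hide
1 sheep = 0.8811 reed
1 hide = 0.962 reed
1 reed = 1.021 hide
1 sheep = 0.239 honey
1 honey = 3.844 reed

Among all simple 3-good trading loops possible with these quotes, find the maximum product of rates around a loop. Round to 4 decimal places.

1.0306

hide→honey→reed→hide: 0.2626 × 3.844 × 1.021 = 1.03063
sheep→honey→hide→sheep: 0.239 × 3.819 × 1.069 = 0.97572
sheep→hide→honey→sheep: 0.914 × 0.2626 × 4.034 = 0.96823
sheep→reed→hide→sheep: 0.8811 × 1.021 × 1.069 = 0.96168
Maximum is hide→honey→reed→hide at 1.0306; arbitrage exists.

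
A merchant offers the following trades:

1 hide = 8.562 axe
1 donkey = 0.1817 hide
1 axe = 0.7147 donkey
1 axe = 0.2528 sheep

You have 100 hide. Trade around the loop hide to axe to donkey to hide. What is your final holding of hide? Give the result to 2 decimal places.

111.19

100 hide × 8.562 = 856.2 axe
856.2 axe × 0.7147 = 611.92614 donkey
611.92614 donkey × 0.1817 = 111.186979638 hide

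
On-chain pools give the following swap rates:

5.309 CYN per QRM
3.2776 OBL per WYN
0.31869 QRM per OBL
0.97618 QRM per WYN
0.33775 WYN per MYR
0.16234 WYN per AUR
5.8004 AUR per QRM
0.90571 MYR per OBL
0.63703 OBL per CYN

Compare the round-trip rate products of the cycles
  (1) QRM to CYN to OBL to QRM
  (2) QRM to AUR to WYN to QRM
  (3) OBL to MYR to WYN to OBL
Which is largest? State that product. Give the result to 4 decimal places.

(1) 5.309 × 0.63703 × 0.31869 = 1.07781
(2) 5.8004 × 0.16234 × 0.97618 = 0.91921
(3) 0.90571 × 0.33775 × 3.2776 = 1.00263
Highest is cycle (1) at 1.0778 (>1, arbitrage).

1.0778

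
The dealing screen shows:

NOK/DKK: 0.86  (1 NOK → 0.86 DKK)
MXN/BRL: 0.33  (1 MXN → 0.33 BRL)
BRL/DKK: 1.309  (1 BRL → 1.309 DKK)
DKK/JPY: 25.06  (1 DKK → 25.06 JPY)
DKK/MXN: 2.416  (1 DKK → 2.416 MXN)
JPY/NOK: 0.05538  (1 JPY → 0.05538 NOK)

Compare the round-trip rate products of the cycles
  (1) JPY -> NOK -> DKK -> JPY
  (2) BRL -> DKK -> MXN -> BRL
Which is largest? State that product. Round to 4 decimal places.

1.1935

(1) 0.05538 × 0.86 × 25.06 = 1.19353
(2) 1.309 × 2.416 × 0.33 = 1.04364
Highest is cycle (1) at 1.1935 (>1, arbitrage).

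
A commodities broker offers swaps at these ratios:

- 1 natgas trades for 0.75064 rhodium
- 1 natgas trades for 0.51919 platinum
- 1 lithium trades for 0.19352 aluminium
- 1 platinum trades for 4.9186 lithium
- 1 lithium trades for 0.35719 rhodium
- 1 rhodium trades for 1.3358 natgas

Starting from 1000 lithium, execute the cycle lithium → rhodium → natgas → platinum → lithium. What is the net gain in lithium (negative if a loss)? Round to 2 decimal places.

218.45

1000 lithium × 0.35719 = 357.19 rhodium
357.19 rhodium × 1.3358 = 477.134402 natgas
477.134402 natgas × 0.51919 = 247.72341017438 platinum
247.72341017438 platinum × 4.9186 = 1218.452365283705468 lithium
Net change: 1218.452365283705468 − 1000 = 218.452365283705468 lithium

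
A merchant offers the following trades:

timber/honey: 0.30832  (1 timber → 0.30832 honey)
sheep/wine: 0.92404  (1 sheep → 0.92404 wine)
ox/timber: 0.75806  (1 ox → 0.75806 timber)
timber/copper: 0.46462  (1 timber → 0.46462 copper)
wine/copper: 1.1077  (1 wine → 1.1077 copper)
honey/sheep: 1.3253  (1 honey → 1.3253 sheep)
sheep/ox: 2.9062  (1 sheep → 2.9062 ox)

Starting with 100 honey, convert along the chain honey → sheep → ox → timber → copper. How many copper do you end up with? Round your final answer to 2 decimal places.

135.66

100 honey × 1.3253 = 132.53 sheep
132.53 sheep × 2.9062 = 385.158686 ox
385.158686 ox × 0.75806 = 291.97339350916 timber
291.97339350916 timber × 0.46462 = 135.6566780922259192 copper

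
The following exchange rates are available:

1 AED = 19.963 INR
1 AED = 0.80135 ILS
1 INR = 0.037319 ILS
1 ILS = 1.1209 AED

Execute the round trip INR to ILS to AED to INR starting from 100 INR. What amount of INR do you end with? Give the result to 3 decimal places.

100 INR × 0.037319 = 3.7319 ILS
3.7319 ILS × 1.1209 = 4.18308671 AED
4.18308671 AED × 19.963 = 83.50695999173 INR

83.507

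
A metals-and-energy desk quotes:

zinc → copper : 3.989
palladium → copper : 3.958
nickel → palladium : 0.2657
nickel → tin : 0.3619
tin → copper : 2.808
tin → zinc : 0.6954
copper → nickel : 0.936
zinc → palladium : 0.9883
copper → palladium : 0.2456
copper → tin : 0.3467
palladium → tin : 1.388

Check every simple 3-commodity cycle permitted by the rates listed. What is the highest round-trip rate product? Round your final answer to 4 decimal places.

0.9843

copper→nickel→palladium→copper: 0.936 × 0.2657 × 3.958 = 0.98434
zinc→copper→tin→zinc: 3.989 × 0.3467 × 0.6954 = 0.96173
copper→palladium→tin→copper: 0.2456 × 1.388 × 2.808 = 0.95723
zinc→palladium→tin→zinc: 0.9883 × 1.388 × 0.6954 = 0.95392
copper→nickel→tin→copper: 0.936 × 0.3619 × 2.808 = 0.95118
Maximum is copper→nickel→palladium→copper at 0.9843; no arbitrage — every cycle loses value.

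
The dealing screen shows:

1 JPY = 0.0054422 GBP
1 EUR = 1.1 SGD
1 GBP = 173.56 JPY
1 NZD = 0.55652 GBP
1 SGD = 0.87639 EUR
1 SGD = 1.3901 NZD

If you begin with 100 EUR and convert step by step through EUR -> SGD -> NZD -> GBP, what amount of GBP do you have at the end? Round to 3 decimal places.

100 EUR × 1.1 = 110 SGD
110 SGD × 1.3901 = 152.911 NZD
152.911 NZD × 0.55652 = 85.09802972 GBP

85.098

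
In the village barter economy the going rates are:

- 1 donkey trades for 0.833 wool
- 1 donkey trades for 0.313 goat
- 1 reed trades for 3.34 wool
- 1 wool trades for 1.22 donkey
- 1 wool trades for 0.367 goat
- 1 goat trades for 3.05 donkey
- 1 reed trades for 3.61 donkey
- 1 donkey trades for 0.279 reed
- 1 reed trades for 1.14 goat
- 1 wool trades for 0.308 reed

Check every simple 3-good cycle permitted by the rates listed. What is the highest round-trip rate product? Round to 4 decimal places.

reed→wool→donkey→reed: 3.34 × 1.22 × 0.279 = 1.13687
goat→donkey→reed→goat: 3.05 × 0.279 × 1.14 = 0.97008
goat→donkey→wool→goat: 3.05 × 0.833 × 0.367 = 0.93242
reed→donkey→wool→reed: 3.61 × 0.833 × 0.308 = 0.92620
Maximum is reed→wool→donkey→reed at 1.1369; arbitrage exists.

1.1369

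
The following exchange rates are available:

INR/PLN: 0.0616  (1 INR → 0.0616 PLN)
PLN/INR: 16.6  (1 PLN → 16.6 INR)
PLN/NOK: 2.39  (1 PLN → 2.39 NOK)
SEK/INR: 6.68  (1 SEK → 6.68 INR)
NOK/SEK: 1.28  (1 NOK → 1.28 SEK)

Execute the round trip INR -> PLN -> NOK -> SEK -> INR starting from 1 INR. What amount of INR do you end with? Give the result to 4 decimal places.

1 INR × 0.0616 = 0.0616 PLN
0.0616 PLN × 2.39 = 0.147224 NOK
0.147224 NOK × 1.28 = 0.18844672 SEK
0.18844672 SEK × 6.68 = 1.2588240896 INR

1.2588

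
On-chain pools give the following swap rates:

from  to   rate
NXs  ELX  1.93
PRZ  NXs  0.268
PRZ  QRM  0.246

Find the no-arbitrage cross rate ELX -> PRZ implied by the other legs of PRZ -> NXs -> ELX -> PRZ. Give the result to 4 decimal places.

1.9333

Known legs of the cycle: 0.268 × 1.93 = 0.51724
For no arbitrage the full-cycle product must be 1, so the missing rate is 1 / 0.51724 ≈ 1.933338.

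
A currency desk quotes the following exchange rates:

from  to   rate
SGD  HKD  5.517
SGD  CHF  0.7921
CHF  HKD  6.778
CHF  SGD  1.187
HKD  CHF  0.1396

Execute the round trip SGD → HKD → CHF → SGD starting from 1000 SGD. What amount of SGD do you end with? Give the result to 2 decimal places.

914.20

1000 SGD × 5.517 = 5517 HKD
5517 HKD × 0.1396 = 770.1732 CHF
770.1732 CHF × 1.187 = 914.1955884 SGD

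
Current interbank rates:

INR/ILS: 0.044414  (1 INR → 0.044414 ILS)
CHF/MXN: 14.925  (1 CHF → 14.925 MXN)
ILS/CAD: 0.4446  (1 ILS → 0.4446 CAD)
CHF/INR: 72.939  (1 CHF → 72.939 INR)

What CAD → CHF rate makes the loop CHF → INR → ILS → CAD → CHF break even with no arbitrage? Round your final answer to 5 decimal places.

0.69431

Known legs of the cycle: 72.939 × 0.044414 × 0.4446 = 1.4402873668716
For no arbitrage the full-cycle product must be 1, so the missing rate is 1 / 1.4402873668716 ≈ 0.6943059.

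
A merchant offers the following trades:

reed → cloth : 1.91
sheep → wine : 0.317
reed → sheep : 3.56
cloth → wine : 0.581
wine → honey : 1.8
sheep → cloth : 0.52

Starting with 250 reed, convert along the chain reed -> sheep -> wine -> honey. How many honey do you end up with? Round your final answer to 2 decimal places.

250 reed × 3.56 = 890 sheep
890 sheep × 0.317 = 282.13 wine
282.13 wine × 1.8 = 507.834 honey

507.83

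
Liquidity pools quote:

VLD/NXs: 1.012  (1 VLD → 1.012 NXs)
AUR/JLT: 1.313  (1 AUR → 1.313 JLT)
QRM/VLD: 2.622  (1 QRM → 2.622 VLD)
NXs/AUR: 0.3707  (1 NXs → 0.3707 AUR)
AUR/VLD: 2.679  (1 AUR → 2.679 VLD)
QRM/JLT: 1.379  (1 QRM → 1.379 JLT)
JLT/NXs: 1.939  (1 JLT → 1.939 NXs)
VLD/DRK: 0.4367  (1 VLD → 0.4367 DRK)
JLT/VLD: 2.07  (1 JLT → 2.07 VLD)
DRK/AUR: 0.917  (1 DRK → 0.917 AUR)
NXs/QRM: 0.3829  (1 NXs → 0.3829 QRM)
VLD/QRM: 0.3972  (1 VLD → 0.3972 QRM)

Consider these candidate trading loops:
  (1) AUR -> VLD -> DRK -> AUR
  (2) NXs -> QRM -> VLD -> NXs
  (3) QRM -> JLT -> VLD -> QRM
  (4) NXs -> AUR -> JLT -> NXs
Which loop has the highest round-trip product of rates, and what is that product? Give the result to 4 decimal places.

(1) 2.679 × 0.4367 × 0.917 = 1.07282
(2) 0.3829 × 2.622 × 1.012 = 1.01601
(3) 1.379 × 2.07 × 0.3972 = 1.13382
(4) 0.3707 × 1.313 × 1.939 = 0.94377
Highest is cycle (3) at 1.1338 (>1, arbitrage).

1.1338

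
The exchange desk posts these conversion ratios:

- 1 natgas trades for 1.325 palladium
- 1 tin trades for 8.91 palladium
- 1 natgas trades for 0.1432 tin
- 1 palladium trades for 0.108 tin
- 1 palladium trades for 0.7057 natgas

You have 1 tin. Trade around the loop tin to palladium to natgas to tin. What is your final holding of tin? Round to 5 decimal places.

0.90041

1 tin × 8.91 = 8.91 palladium
8.91 palladium × 0.7057 = 6.287787 natgas
6.287787 natgas × 0.1432 = 0.9004110984 tin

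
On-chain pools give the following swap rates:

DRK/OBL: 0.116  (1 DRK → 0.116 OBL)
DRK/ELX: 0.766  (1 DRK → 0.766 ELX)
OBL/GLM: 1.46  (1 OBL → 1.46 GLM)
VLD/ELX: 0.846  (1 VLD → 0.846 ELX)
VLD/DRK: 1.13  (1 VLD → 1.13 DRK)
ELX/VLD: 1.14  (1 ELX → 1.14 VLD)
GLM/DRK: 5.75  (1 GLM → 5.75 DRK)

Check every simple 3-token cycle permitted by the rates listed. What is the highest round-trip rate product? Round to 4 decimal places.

0.9868

VLD→DRK→ELX→VLD: 1.13 × 0.766 × 1.14 = 0.98676
OBL→GLM→DRK→OBL: 1.46 × 5.75 × 0.116 = 0.97382
Maximum is VLD→DRK→ELX→VLD at 0.9868; no arbitrage — every cycle loses value.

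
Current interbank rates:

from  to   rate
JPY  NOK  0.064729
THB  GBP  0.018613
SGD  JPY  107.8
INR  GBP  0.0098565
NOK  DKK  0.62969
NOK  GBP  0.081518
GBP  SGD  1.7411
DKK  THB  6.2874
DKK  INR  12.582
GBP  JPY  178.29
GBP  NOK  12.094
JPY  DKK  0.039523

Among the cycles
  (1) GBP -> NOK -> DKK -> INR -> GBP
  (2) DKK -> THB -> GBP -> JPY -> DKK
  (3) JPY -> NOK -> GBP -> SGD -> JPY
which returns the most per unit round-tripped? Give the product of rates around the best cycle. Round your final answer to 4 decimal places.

(1) 12.094 × 0.62969 × 12.582 × 0.0098565 = 0.94443
(2) 6.2874 × 0.018613 × 178.29 × 0.039523 = 0.82464
(3) 0.064729 × 0.081518 × 1.7411 × 107.8 = 0.99036
Highest is cycle (3) at 0.9904 (≤1, no arbitrage).

0.9904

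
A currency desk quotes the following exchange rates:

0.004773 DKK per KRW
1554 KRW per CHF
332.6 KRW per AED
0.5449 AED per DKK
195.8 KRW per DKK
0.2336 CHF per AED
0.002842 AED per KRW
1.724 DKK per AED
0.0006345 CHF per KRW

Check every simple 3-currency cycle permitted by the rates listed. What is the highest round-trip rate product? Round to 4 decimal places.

AED→CHF→KRW→AED: 0.2336 × 1554 × 0.002842 = 1.03169
AED→DKK→KRW→AED: 1.724 × 195.8 × 0.002842 = 0.95934
AED→KRW→DKK→AED: 332.6 × 0.004773 × 0.5449 = 0.86503
Maximum is AED→CHF→KRW→AED at 1.0317; arbitrage exists.

1.0317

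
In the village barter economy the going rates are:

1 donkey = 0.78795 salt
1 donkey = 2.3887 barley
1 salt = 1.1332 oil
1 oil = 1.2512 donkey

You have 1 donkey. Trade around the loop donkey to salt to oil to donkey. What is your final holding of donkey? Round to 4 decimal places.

1 donkey × 0.78795 = 0.78795 salt
0.78795 salt × 1.1332 = 0.89290494 oil
0.89290494 oil × 1.2512 = 1.117202660928 donkey

1.1172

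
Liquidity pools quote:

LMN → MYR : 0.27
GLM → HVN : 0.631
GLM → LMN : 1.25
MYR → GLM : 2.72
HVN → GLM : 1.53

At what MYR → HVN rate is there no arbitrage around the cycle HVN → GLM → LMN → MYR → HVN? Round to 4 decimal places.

Known legs of the cycle: 1.53 × 1.25 × 0.27 = 0.516375
For no arbitrage the full-cycle product must be 1, so the missing rate is 1 / 0.516375 ≈ 1.936577.

1.9366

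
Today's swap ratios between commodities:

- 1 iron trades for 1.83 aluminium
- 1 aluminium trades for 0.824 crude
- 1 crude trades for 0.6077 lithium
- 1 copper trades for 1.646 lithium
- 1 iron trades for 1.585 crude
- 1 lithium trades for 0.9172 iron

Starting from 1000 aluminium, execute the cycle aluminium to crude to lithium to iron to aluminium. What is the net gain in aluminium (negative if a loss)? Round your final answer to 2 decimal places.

1000 aluminium × 0.824 = 824 crude
824 crude × 0.6077 = 500.7448 lithium
500.7448 lithium × 0.9172 = 459.28313056 iron
459.28313056 iron × 1.83 = 840.4881289248 aluminium
Net change: 840.4881289248 − 1000 = -159.5118710752 aluminium

-159.51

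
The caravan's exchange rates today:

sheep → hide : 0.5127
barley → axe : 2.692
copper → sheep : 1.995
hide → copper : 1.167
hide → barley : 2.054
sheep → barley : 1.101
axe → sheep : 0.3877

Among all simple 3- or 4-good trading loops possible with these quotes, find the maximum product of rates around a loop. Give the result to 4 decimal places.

sheep→hide→copper→sheep: 0.5127 × 1.167 × 1.995 = 1.19365
axe→sheep→barley→axe: 0.3877 × 1.101 × 2.692 = 1.14910
axe→sheep→hide→barley→axe: 0.3877 × 0.5127 × 2.054 × 2.692 = 1.09909
Maximum is sheep→hide→copper→sheep at 1.1937; arbitrage exists.

1.1937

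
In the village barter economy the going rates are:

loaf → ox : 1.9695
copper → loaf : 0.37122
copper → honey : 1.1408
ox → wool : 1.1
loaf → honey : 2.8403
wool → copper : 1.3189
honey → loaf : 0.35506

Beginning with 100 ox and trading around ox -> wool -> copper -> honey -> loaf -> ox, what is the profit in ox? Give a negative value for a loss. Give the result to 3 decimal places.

15.737

100 ox × 1.1 = 110 wool
110 wool × 1.3189 = 145.079 copper
145.079 copper × 1.1408 = 165.5061232 honey
165.5061232 honey × 0.35506 = 58.764604103392 loaf
58.764604103392 loaf × 1.9695 = 115.736887781630544 ox
Net change: 115.736887781630544 − 100 = 15.736887781630544 ox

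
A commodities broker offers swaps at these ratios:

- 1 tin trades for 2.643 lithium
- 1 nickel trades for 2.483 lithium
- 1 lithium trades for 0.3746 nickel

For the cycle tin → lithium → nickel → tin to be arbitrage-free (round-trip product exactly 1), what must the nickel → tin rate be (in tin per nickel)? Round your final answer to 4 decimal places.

1.0100

Known legs of the cycle: 2.643 × 0.3746 = 0.9900678
For no arbitrage the full-cycle product must be 1, so the missing rate is 1 / 0.9900678 ≈ 1.010032.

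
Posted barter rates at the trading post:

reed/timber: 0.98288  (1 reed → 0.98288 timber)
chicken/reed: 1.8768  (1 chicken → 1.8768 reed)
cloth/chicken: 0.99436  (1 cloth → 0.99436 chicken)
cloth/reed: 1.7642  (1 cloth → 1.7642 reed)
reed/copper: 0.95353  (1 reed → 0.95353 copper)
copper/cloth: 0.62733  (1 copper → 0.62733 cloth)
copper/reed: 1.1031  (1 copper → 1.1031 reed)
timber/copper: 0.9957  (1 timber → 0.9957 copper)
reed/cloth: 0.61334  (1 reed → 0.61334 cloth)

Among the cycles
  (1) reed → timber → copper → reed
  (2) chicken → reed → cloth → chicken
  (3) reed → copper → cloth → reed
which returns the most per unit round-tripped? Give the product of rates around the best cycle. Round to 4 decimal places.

1.1446

(1) 0.98288 × 0.9957 × 1.1031 = 1.07955
(2) 1.8768 × 0.61334 × 0.99436 = 1.14462
(3) 0.95353 × 0.62733 × 1.7642 = 1.05531
Highest is cycle (2) at 1.1446 (>1, arbitrage).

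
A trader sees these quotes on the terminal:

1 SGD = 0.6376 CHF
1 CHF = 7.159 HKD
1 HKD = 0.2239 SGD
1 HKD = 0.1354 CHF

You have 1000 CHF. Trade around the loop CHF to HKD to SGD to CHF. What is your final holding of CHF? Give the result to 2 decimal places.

1000 CHF × 7.159 = 7159 HKD
7159 HKD × 0.2239 = 1602.9001 SGD
1602.9001 SGD × 0.6376 = 1022.00910376 CHF

1022.01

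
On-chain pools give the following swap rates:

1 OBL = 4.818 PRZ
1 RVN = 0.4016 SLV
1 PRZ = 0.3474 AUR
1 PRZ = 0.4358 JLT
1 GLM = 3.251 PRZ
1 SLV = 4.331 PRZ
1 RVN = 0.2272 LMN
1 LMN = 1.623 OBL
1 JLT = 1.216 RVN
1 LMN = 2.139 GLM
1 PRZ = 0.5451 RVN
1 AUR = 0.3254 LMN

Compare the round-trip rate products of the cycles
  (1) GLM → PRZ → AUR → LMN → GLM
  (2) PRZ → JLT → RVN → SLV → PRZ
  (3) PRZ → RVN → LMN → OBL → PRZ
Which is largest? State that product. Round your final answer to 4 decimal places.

(1) 3.251 × 0.3474 × 0.3254 × 2.139 = 0.78610
(2) 0.4358 × 1.216 × 0.4016 × 4.331 = 0.92173
(3) 0.5451 × 0.2272 × 1.623 × 4.818 = 0.96843
Highest is cycle (3) at 0.9684 (≤1, no arbitrage).

0.9684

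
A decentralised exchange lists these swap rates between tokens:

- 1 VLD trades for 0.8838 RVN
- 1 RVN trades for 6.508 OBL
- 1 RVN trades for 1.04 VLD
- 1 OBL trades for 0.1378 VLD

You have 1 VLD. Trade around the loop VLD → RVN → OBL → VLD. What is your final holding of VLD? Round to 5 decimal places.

0.79259

1 VLD × 0.8838 = 0.8838 RVN
0.8838 RVN × 6.508 = 5.7517704 OBL
5.7517704 OBL × 0.1378 = 0.79259396112 VLD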